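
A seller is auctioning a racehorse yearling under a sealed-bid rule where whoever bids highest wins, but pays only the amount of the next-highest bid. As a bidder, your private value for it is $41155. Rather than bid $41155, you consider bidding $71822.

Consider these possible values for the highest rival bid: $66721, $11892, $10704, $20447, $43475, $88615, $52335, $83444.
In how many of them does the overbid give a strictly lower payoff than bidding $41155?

3

The deviation hurts exactly when the highest competing bid lies strictly between $41155 and $71822 — overbidding then wins at a price above your value.
$66721: inside the interval → strictly worse (loss $25566).
$11892: below both → same outcome either way.
$10704: below both → same outcome either way.
$20447: below both → same outcome either way.
$43475: inside the interval → strictly worse (loss $2320).
$88615: above both → same outcome either way.
$52335: inside the interval → strictly worse (loss $11180).
$83444: above both → same outcome either way.
Count: 3.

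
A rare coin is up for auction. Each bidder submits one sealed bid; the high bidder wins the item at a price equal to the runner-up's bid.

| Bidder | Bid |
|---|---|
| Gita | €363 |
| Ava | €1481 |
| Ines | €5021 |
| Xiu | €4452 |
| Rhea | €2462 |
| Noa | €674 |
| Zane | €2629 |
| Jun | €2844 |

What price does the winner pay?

€4452

Highest bid: Ines at €5021, so Ines wins.
Second-highest bid: Xiu at €4452 — that is the price the winner pays.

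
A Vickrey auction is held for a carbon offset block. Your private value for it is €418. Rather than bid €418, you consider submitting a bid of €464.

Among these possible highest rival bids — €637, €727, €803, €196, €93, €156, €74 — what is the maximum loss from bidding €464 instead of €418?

€0

€637: same outcome either way → loss €0.
€727: same outcome either way → loss €0.
€803: same outcome either way → loss €0.
€196: same outcome either way → loss €0.
€93: same outcome either way → loss €0.
€156: same outcome either way → loss €0.
€74: same outcome either way → loss €0.
Maximum loss: €0.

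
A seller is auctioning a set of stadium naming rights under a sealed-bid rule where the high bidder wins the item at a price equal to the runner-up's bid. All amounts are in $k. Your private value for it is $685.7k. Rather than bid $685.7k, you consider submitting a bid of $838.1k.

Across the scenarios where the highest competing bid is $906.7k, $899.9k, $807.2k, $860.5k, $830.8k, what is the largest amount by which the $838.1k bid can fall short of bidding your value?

$145.1k

$906.7k: same outcome either way → loss $0k.
$899.9k: same outcome either way → loss $0k.
$807.2k: truthful gives $0k, deviation gives −$121.5k → loss $121.5k.
$860.5k: same outcome either way → loss $0k.
$830.8k: truthful gives $0k, deviation gives −$145.1k → loss $145.1k.
Maximum loss: $145.1k.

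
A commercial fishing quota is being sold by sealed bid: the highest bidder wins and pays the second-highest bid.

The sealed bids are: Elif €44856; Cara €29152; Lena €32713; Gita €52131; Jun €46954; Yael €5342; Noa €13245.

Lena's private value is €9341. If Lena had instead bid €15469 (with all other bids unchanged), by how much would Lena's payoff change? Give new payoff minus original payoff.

€0

The highest bid among the other bidders is €52131; Lena's bid doesn't change that.
Original bid €32713: Lena is not highest (top rival bid is €52131); payoff €0.
Alternative bid €15469: Lena is not highest (top rival bid is €52131); payoff €0.
Change in payoff = €0 − (€0) = €0.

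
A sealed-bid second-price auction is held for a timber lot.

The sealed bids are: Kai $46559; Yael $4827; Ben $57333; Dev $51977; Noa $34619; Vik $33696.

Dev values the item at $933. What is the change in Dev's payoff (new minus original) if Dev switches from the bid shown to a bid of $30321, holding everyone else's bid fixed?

$0

The highest bid among the other bidders is $57333; Dev's bid doesn't change that.
Original bid $51977: Dev is not highest (top rival bid is $57333); payoff $0.
Alternative bid $30321: Dev is not highest (top rival bid is $57333); payoff $0.
Change in payoff = $0 − ($0) = $0.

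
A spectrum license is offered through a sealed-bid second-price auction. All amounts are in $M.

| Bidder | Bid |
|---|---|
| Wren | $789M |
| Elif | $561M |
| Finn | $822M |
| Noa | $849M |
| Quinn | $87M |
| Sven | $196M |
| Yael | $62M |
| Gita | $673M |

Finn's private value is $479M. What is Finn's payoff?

$0M

Highest bid: Noa at $849M, so Noa wins.
Second-highest bid: Finn at $822M — that is the price the winner pays.
Finn did not win, so Finn pays nothing and receives nothing: payoff $0M.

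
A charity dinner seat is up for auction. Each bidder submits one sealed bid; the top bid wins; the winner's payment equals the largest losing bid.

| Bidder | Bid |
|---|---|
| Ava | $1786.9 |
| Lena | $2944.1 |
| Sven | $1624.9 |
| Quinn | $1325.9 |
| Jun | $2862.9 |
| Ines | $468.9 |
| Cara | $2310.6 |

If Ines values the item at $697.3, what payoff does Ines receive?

$0

Highest bid: Lena at $2944.1, so Lena wins.
Second-highest bid: Jun at $2862.9 — that is the price the winner pays.
Ines did not win, so Ines pays nothing and receives nothing: payoff $0.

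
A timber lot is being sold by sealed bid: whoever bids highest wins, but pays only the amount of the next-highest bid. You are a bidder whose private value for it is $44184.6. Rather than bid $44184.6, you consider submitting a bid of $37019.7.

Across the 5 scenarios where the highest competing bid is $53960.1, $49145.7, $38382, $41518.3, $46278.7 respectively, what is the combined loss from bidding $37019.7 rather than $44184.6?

$8468.9

The deviation costs you only when the competing bid falls strictly between $37019.7 and $44184.6; elsewhere both bids give the same outcome.
$53960.1: outcomes coincide → loss $0.
$49145.7: outcomes coincide → loss $0.
$38382: truthful payoff $5802.6, deviation payoff $0 → loss $5802.6.
$41518.3: truthful payoff $2666.3, deviation payoff $0 → loss $2666.3.
$46278.7: outcomes coincide → loss $0.
Total loss = $5802.6 + $2666.3 = $8468.9.
In a second-price auction your bid sets only whether you win, not what you pay, so bidding your true value is weakly dominant.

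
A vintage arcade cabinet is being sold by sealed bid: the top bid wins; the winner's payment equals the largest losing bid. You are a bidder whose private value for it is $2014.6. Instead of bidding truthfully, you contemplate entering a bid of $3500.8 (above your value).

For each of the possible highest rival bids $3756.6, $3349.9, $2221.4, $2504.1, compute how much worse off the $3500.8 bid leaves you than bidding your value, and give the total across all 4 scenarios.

The deviation costs you only when the competing bid falls strictly between $2014.6 and $3500.8; elsewhere both bids give the same outcome.
$3756.6: outcomes coincide → loss $0.
$3349.9: truthful payoff $0, deviation payoff −$1335.3 → loss $1335.3.
$2221.4: truthful payoff $0, deviation payoff −$206.8 → loss $206.8.
$2504.1: truthful payoff $0, deviation payoff −$489.5 → loss $489.5.
Total loss = $1335.3 + $206.8 + $489.5 = $2031.6.

$2031.6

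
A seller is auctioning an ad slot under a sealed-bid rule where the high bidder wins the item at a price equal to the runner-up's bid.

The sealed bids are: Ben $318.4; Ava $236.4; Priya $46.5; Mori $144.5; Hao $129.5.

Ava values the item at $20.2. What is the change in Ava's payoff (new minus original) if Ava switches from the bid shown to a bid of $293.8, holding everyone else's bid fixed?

$0

The highest bid among the other bidders is $318.4; Ava's bid doesn't change that.
Original bid $236.4: Ava is not highest (top rival bid is $318.4); payoff $0.
Alternative bid $293.8: Ava is not highest (top rival bid is $318.4); payoff $0.
Change in payoff = $0 − ($0) = $0.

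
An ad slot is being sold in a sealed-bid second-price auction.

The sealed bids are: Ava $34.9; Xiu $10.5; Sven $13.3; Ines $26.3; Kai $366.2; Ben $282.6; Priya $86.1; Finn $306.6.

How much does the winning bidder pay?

$306.6

Highest bid: Kai at $366.2, so Kai wins.
Second-highest bid: Finn at $306.6 — that is the price the winner pays.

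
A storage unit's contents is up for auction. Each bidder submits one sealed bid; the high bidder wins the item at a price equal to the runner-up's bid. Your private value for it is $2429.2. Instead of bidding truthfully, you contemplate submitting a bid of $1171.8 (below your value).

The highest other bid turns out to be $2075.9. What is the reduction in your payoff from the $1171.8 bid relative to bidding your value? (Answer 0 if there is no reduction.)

$353.3

Bidding your value $2429.2: you win (since $2429.2 > $2075.9) and pay $2075.9. Payoff $353.3.
Bidding $1171.8: you lose. Payoff $0.
The competing bid $2075.9 lies between your shaded bid and your value, so underbidding forfeits an item you could have won at a profitable price.
Loss from deviating = $353.3 − ($0) = $353.3.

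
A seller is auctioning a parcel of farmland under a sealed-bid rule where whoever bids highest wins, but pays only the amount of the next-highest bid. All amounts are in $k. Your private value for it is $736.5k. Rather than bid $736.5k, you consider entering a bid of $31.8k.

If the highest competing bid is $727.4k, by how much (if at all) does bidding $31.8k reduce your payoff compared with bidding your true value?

Bidding your value $736.5k: you win (since $736.5k > $727.4k) and pay $727.4k. Payoff $9.1k.
Bidding $31.8k: you lose. Payoff $0k.
The competing bid $727.4k lies between your shaded bid and your value, so underbidding forfeits an item you could have won at a profitable price.
Loss from deviating = $9.1k − ($0k) = $9.1k.
In a second-price auction your bid sets only whether you win, not what you pay, so bidding your true value is weakly dominant.

$9.1k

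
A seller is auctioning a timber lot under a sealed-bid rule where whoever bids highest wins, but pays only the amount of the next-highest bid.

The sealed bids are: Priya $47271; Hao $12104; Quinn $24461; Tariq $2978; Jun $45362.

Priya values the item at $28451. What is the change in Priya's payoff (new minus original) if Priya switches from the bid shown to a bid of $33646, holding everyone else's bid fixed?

The highest bid among the other bidders is $45362; Priya's bid doesn't change that.
Original bid $47271: Priya is highest, pays the top rival bid $45362; payoff $28451 − $45362 = −$16911.
Alternative bid $33646: Priya is not highest (top rival bid is $45362); payoff $0.
Change in payoff = $0 − (−$16911) = $16911.

$16911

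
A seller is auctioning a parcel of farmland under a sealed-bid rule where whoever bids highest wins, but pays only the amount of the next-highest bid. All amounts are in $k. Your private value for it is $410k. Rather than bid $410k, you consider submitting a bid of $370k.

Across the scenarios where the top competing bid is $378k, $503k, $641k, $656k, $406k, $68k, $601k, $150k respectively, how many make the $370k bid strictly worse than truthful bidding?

The deviation hurts exactly when the highest competing bid lies strictly between $370k and $410k — underbidding then forfeits a profitable win.
$378k: inside the interval → strictly worse (loss $32k).
$503k: above both → same outcome either way.
$641k: above both → same outcome either way.
$656k: above both → same outcome either way.
$406k: inside the interval → strictly worse (loss $4k).
$68k: below both → same outcome either way.
$601k: above both → same outcome either way.
$150k: below both → same outcome either way.
Count: 2.

2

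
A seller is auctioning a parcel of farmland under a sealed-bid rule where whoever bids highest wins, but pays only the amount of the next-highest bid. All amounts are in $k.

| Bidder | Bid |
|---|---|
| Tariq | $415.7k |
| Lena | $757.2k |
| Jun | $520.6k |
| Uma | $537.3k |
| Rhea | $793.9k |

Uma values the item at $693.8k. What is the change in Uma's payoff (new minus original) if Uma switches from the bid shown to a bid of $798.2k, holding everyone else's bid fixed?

The highest bid among the other bidders is $793.9k; Uma's bid doesn't change that.
Original bid $537.3k: Uma is not highest (top rival bid is $793.9k); payoff $0k.
Alternative bid $798.2k: Uma is highest, pays the top rival bid $793.9k; payoff $693.8k − $793.9k = −$100.1k.
Change in payoff = −$100.1k − ($0k) = −$100.1k.

−$100.1k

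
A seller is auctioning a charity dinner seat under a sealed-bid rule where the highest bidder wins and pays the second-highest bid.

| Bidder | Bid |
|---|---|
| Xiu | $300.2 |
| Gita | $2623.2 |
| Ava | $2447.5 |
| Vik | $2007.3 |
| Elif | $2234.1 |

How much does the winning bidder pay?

$2447.5

Highest bid: Gita at $2623.2, so Gita wins.
Second-highest bid: Ava at $2447.5 — that is the price the winner pays.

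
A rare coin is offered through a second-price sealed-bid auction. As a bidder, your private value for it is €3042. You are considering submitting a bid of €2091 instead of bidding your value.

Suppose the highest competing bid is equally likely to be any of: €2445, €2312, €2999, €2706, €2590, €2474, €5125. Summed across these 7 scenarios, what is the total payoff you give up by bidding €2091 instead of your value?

The deviation costs you only when the competing bid falls strictly between €2091 and €3042; elsewhere both bids give the same outcome.
€2445: truthful payoff €597, deviation payoff €0 → loss €597.
€2312: truthful payoff €730, deviation payoff €0 → loss €730.
€2999: truthful payoff €43, deviation payoff €0 → loss €43.
€2706: truthful payoff €336, deviation payoff €0 → loss €336.
€2590: truthful payoff €452, deviation payoff €0 → loss €452.
€2474: truthful payoff €568, deviation payoff €0 → loss €568.
€5125: outcomes coincide → loss €0.
Total loss = €597 + €730 + €43 + €336 + €452 + €568 = €2726.
In a second-price auction your bid sets only whether you win, not what you pay, so bidding your true value is weakly dominant.

€2726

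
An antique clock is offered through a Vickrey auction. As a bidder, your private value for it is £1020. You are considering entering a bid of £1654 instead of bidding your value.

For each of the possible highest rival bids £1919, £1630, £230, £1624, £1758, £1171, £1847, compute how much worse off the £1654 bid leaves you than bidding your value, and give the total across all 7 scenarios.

£1365

The deviation costs you only when the competing bid falls strictly between £1020 and £1654; elsewhere both bids give the same outcome.
£1919: outcomes coincide → loss £0.
£1630: truthful payoff £0, deviation payoff −£610 → loss £610.
£230: outcomes coincide → loss £0.
£1624: truthful payoff £0, deviation payoff −£604 → loss £604.
£1758: outcomes coincide → loss £0.
£1171: truthful payoff £0, deviation payoff −£151 → loss £151.
£1847: outcomes coincide → loss £0.
Total loss = £610 + £604 + £151 = £1365.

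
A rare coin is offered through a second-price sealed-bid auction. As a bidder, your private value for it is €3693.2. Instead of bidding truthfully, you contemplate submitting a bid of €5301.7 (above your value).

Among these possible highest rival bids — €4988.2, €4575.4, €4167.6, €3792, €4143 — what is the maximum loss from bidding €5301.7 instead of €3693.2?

€1295

€4988.2: truthful gives €0, deviation gives −€1295 → loss €1295.
€4575.4: truthful gives €0, deviation gives −€882.2 → loss €882.2.
€4167.6: truthful gives €0, deviation gives −€474.4 → loss €474.4.
€3792: truthful gives €0, deviation gives −€98.8 → loss €98.8.
€4143: truthful gives €0, deviation gives −€449.8 → loss €449.8.
Maximum loss: €1295.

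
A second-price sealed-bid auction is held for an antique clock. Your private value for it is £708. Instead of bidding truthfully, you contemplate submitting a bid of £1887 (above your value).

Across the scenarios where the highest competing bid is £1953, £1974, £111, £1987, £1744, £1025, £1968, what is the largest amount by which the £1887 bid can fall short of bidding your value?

£1036

£1953: same outcome either way → loss £0.
£1974: same outcome either way → loss £0.
£111: same outcome either way → loss £0.
£1987: same outcome either way → loss £0.
£1744: truthful gives £0, deviation gives −£1036 → loss £1036.
£1025: truthful gives £0, deviation gives −£317 → loss £317.
£1968: same outcome either way → loss £0.
Maximum loss: £1036.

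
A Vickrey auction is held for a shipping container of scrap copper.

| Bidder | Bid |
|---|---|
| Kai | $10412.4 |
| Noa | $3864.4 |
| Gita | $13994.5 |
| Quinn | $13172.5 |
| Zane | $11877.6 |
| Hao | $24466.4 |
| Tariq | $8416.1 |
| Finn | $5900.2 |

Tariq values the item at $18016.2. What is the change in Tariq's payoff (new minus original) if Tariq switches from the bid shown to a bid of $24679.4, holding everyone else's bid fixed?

−$6450.2

The highest bid among the other bidders is $24466.4; Tariq's bid doesn't change that.
Original bid $8416.1: Tariq is not highest (top rival bid is $24466.4); payoff $0.
Alternative bid $24679.4: Tariq is highest, pays the top rival bid $24466.4; payoff $18016.2 − $24466.4 = −$6450.2.
Change in payoff = −$6450.2 − ($0) = −$6450.2.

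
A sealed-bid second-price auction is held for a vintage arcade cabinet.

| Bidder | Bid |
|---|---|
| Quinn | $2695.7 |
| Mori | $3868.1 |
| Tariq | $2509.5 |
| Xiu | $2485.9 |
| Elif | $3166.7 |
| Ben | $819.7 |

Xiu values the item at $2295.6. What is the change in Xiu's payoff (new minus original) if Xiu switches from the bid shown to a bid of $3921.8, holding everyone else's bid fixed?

The highest bid among the other bidders is $3868.1; Xiu's bid doesn't change that.
Original bid $2485.9: Xiu is not highest (top rival bid is $3868.1); payoff $0.
Alternative bid $3921.8: Xiu is highest, pays the top rival bid $3868.1; payoff $2295.6 − $3868.1 = −$1572.5.
Change in payoff = −$1572.5 − ($0) = −$1572.5.

−$1572.5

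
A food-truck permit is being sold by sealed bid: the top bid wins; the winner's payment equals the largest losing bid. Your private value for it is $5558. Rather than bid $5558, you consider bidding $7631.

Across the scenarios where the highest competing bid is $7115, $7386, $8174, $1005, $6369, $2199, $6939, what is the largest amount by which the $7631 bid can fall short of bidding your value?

$1828

$7115: truthful gives $0, deviation gives −$1557 → loss $1557.
$7386: truthful gives $0, deviation gives −$1828 → loss $1828.
$8174: same outcome either way → loss $0.
$1005: same outcome either way → loss $0.
$6369: truthful gives $0, deviation gives −$811 → loss $811.
$2199: same outcome either way → loss $0.
$6939: truthful gives $0, deviation gives −$1381 → loss $1381.
Maximum loss: $1828.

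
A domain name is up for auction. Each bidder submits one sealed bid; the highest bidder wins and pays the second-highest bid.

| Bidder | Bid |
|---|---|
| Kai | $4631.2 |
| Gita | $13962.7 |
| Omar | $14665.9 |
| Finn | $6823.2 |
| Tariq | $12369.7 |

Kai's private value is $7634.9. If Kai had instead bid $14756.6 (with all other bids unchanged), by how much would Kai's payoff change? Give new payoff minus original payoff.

−$7031

The highest bid among the other bidders is $14665.9; Kai's bid doesn't change that.
Original bid $4631.2: Kai is not highest (top rival bid is $14665.9); payoff $0.
Alternative bid $14756.6: Kai is highest, pays the top rival bid $14665.9; payoff $7634.9 − $14665.9 = −$7031.
Change in payoff = −$7031 − ($0) = −$7031.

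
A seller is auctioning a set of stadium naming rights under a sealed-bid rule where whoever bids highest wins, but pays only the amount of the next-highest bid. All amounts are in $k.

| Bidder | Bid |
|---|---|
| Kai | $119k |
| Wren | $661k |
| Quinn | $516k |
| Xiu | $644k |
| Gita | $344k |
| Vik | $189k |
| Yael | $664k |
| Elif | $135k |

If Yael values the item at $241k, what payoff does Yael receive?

−$420k

Highest bid: Yael at $664k, so Yael wins.
Second-highest bid: Wren at $661k — that is the price the winner pays.
Yael's payoff = value − price = $241k − $661k = −$420k.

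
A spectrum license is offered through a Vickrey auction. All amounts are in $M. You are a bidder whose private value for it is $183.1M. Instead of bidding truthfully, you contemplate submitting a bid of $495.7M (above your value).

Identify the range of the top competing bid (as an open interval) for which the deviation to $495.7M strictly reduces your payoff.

If the competing bid is below $183.1M, both bids win at the same price — no difference.
If it is above $495.7M, both bids lose — no difference.
If it lies strictly between $183.1M and $495.7M, bidding your value loses (payoff 0) while bidding $495.7M wins at a price above your value (payoff negative).
So the deviation strictly hurts on the open interval ($183.1M, $495.7M).

($183.1M, $495.7M)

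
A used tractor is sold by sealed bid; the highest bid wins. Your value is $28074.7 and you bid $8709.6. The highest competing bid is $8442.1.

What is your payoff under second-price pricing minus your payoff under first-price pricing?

You have the highest bid, so you win under either rule.
Second-price: pay $8442.1 → payoff $19632.6.
First-price: pay your own bid $8709.6 → payoff $19365.1.
Difference = $19632.6 − ($19365.1) = $267.5.

$267.5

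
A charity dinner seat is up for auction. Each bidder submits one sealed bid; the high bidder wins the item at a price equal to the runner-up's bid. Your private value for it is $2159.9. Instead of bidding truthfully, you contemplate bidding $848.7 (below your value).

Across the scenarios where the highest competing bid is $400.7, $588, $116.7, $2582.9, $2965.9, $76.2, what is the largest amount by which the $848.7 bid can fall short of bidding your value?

$400.7: same outcome either way → loss $0.
$588: same outcome either way → loss $0.
$116.7: same outcome either way → loss $0.
$2582.9: same outcome either way → loss $0.
$2965.9: same outcome either way → loss $0.
$76.2: same outcome either way → loss $0.
Maximum loss: $0.

$0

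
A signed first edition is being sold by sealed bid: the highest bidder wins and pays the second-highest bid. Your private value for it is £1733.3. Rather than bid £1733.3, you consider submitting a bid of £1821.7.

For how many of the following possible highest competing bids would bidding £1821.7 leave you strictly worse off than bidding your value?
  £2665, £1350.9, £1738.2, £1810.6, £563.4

The deviation hurts exactly when the highest competing bid lies strictly between £1733.3 and £1821.7 — overbidding then wins at a price above your value.
£2665: above both → same outcome either way.
£1350.9: below both → same outcome either way.
£1738.2: inside the interval → strictly worse (loss £4.9).
£1810.6: inside the interval → strictly worse (loss £77.3).
£563.4: below both → same outcome either way.
Count: 2.

2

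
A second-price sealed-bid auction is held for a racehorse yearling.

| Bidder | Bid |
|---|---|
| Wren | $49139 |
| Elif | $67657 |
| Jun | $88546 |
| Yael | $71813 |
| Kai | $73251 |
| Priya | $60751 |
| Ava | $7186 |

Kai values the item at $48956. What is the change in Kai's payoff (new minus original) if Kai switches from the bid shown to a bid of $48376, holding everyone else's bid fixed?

The highest bid among the other bidders is $88546; Kai's bid doesn't change that.
Original bid $73251: Kai is not highest (top rival bid is $88546); payoff $0.
Alternative bid $48376: Kai is not highest (top rival bid is $88546); payoff $0.
Change in payoff = $0 − ($0) = $0.

$0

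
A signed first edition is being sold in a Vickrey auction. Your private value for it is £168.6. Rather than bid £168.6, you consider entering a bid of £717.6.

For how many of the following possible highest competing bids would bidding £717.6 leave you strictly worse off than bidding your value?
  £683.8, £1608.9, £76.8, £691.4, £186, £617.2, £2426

The deviation hurts exactly when the highest competing bid lies strictly between £168.6 and £717.6 — overbidding then wins at a price above your value.
£683.8: inside the interval → strictly worse (loss £515.2).
£1608.9: above both → same outcome either way.
£76.8: below both → same outcome either way.
£691.4: inside the interval → strictly worse (loss £522.8).
£186: inside the interval → strictly worse (loss £17.4).
£617.2: inside the interval → strictly worse (loss £448.6).
£2426: above both → same outcome either way.
Count: 4.

4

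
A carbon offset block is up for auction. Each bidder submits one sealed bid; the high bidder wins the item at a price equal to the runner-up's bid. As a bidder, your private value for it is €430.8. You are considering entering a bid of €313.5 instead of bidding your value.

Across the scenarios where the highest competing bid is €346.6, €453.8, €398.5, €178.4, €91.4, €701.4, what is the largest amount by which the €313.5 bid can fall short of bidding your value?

€346.6: truthful gives €84.2, deviation gives €0 → loss €84.2.
€453.8: same outcome either way → loss €0.
€398.5: truthful gives €32.3, deviation gives €0 → loss €32.3.
€178.4: same outcome either way → loss €0.
€91.4: same outcome either way → loss €0.
€701.4: same outcome either way → loss €0.
Maximum loss: €84.2.

€84.2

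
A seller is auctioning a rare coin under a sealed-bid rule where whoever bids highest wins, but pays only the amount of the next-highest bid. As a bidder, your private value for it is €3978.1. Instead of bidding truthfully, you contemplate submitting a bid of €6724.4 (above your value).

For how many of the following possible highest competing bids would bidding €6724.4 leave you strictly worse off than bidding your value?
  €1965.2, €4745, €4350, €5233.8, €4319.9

4

The deviation hurts exactly when the highest competing bid lies strictly between €3978.1 and €6724.4 — overbidding then wins at a price above your value.
€1965.2: below both → same outcome either way.
€4745: inside the interval → strictly worse (loss €766.9).
€4350: inside the interval → strictly worse (loss €371.9).
€5233.8: inside the interval → strictly worse (loss €1255.7).
€4319.9: inside the interval → strictly worse (loss €341.8).
Count: 4.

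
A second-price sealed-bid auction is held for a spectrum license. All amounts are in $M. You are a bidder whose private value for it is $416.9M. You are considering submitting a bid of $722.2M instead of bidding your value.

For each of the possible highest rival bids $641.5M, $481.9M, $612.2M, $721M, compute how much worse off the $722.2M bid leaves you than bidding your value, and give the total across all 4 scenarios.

$789M

The deviation costs you only when the competing bid falls strictly between $416.9M and $722.2M; elsewhere both bids give the same outcome.
$641.5M: truthful payoff $0M, deviation payoff −$224.6M → loss $224.6M.
$481.9M: truthful payoff $0M, deviation payoff −$65M → loss $65M.
$612.2M: truthful payoff $0M, deviation payoff −$195.3M → loss $195.3M.
$721M: truthful payoff $0M, deviation payoff −$304.1M → loss $304.1M.
Total loss = $224.6M + $65M + $195.3M + $304.1M = $789M.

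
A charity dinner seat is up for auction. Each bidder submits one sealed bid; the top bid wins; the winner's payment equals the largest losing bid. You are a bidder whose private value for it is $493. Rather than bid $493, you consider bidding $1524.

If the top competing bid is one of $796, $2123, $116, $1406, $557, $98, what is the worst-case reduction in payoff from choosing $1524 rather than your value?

$796: truthful gives $0, deviation gives −$303 → loss $303.
$2123: same outcome either way → loss $0.
$116: same outcome either way → loss $0.
$1406: truthful gives $0, deviation gives −$913 → loss $913.
$557: truthful gives $0, deviation gives −$64 → loss $64.
$98: same outcome either way → loss $0.
Maximum loss: $913.

$913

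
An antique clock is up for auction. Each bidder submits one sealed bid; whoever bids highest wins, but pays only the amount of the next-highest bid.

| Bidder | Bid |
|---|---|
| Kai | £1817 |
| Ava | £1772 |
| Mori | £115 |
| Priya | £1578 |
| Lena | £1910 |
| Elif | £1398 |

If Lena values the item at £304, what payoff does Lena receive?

Highest bid: Lena at £1910, so Lena wins.
Second-highest bid: Kai at £1817 — that is the price the winner pays.
Lena's payoff = value − price = £304 − £1817 = −£1513.

−£1513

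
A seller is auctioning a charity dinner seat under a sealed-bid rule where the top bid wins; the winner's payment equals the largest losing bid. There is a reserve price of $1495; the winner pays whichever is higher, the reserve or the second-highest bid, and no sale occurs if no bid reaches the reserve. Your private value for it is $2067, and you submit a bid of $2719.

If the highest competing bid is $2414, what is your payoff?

−$347

Your bid $2719 is the highest and exceeds the reserve.
Price = max(second-highest bid, reserve) = max($2414, $1495) = $2414.
Payoff = $2067 − $2414 = −$347.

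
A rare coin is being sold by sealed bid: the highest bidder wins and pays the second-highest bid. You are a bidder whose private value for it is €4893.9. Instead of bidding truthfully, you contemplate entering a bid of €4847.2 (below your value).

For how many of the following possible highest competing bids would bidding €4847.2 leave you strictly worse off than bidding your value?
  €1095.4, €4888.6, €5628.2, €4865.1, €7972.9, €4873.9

3

The deviation hurts exactly when the highest competing bid lies strictly between €4847.2 and €4893.9 — underbidding then forfeits a profitable win.
€1095.4: below both → same outcome either way.
€4888.6: inside the interval → strictly worse (loss €5.3).
€5628.2: above both → same outcome either way.
€4865.1: inside the interval → strictly worse (loss €28.8).
€7972.9: above both → same outcome either way.
€4873.9: inside the interval → strictly worse (loss €20).
Count: 3.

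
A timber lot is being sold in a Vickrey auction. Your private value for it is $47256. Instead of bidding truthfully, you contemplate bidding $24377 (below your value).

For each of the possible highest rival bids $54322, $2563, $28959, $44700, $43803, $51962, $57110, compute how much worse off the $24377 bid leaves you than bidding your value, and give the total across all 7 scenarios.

The deviation costs you only when the competing bid falls strictly between $24377 and $47256; elsewhere both bids give the same outcome.
$54322: outcomes coincide → loss $0.
$2563: outcomes coincide → loss $0.
$28959: truthful payoff $18297, deviation payoff $0 → loss $18297.
$44700: truthful payoff $2556, deviation payoff $0 → loss $2556.
$43803: truthful payoff $3453, deviation payoff $0 → loss $3453.
$51962: outcomes coincide → loss $0.
$57110: outcomes coincide → loss $0.
Total loss = $18297 + $2556 + $3453 = $24306.

$24306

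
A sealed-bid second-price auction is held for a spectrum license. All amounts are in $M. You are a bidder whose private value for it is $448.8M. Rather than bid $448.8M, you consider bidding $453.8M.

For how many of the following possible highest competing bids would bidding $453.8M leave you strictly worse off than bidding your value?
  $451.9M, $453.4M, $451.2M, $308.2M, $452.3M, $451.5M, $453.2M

6

The deviation hurts exactly when the highest competing bid lies strictly between $448.8M and $453.8M — overbidding then wins at a price above your value.
$451.9M: inside the interval → strictly worse (loss $3.1M).
$453.4M: inside the interval → strictly worse (loss $4.6M).
$451.2M: inside the interval → strictly worse (loss $2.4M).
$308.2M: below both → same outcome either way.
$452.3M: inside the interval → strictly worse (loss $3.5M).
$451.5M: inside the interval → strictly worse (loss $2.7M).
$453.2M: inside the interval → strictly worse (loss $4.4M).
Count: 6.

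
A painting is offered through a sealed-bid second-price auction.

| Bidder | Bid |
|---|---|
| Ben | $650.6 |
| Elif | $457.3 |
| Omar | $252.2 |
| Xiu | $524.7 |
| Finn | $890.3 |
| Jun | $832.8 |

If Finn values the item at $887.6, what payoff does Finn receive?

Highest bid: Finn at $890.3, so Finn wins.
Second-highest bid: Jun at $832.8 — that is the price the winner pays.
Finn's payoff = value − price = $887.6 − $832.8 = $54.8.

$54.8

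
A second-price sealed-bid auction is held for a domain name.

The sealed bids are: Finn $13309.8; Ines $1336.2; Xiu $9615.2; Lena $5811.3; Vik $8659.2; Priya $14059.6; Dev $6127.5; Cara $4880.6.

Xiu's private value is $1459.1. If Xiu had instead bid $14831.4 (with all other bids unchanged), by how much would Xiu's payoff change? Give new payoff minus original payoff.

The highest bid among the other bidders is $14059.6; Xiu's bid doesn't change that.
Original bid $9615.2: Xiu is not highest (top rival bid is $14059.6); payoff $0.
Alternative bid $14831.4: Xiu is highest, pays the top rival bid $14059.6; payoff $1459.1 − $14059.6 = −$12600.5.
Change in payoff = −$12600.5 − ($0) = −$12600.5.

−$12600.5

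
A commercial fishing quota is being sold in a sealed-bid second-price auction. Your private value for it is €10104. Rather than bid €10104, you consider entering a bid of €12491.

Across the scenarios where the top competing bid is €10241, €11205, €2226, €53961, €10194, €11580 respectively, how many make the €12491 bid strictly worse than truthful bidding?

4

The deviation hurts exactly when the highest competing bid lies strictly between €10104 and €12491 — overbidding then wins at a price above your value.
€10241: inside the interval → strictly worse (loss €137).
€11205: inside the interval → strictly worse (loss €1101).
€2226: below both → same outcome either way.
€53961: above both → same outcome either way.
€10194: inside the interval → strictly worse (loss €90).
€11580: inside the interval → strictly worse (loss €1476).
Count: 4.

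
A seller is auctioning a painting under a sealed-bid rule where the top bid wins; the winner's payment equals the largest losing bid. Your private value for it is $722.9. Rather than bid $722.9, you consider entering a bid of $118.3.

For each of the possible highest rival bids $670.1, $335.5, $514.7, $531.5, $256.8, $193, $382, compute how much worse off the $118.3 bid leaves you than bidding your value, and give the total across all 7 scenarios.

The deviation costs you only when the competing bid falls strictly between $118.3 and $722.9; elsewhere both bids give the same outcome.
$670.1: truthful payoff $52.8, deviation payoff $0 → loss $52.8.
$335.5: truthful payoff $387.4, deviation payoff $0 → loss $387.4.
$514.7: truthful payoff $208.2, deviation payoff $0 → loss $208.2.
$531.5: truthful payoff $191.4, deviation payoff $0 → loss $191.4.
$256.8: truthful payoff $466.1, deviation payoff $0 → loss $466.1.
$193: truthful payoff $529.9, deviation payoff $0 → loss $529.9.
$382: truthful payoff $340.9, deviation payoff $0 → loss $340.9.
Total loss = $52.8 + $387.4 + $208.2 + $191.4 + $466.1 + $529.9 + $340.9 = $2176.7.

$2176.7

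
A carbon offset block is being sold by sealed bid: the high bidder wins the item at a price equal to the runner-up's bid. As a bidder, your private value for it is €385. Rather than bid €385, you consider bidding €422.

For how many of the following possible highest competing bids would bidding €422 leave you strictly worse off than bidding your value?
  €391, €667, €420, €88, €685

The deviation hurts exactly when the highest competing bid lies strictly between €385 and €422 — overbidding then wins at a price above your value.
€391: inside the interval → strictly worse (loss €6).
€667: above both → same outcome either way.
€420: inside the interval → strictly worse (loss €35).
€88: below both → same outcome either way.
€685: above both → same outcome either way.
Count: 2.

2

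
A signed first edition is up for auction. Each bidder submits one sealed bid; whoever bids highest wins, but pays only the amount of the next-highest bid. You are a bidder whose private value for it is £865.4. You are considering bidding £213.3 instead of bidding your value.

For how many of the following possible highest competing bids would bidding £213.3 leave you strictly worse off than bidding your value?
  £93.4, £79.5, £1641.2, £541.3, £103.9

1

The deviation hurts exactly when the highest competing bid lies strictly between £213.3 and £865.4 — underbidding then forfeits a profitable win.
£93.4: below both → same outcome either way.
£79.5: below both → same outcome either way.
£1641.2: above both → same outcome either way.
£541.3: inside the interval → strictly worse (loss £324.1).
£103.9: below both → same outcome either way.
Count: 1.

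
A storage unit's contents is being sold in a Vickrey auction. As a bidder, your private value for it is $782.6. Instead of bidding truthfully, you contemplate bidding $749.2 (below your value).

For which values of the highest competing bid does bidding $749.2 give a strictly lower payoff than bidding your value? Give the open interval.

($749.2, $782.6)

If the competing bid is below $749.2, both bids win at the same price — no difference.
If it is above $782.6, both bids lose — no difference.
If it lies strictly between $749.2 and $782.6, bidding your value wins at a price below your value (positive payoff) while bidding $749.2 loses (payoff 0).
So the deviation strictly hurts on the open interval ($749.2, $782.6).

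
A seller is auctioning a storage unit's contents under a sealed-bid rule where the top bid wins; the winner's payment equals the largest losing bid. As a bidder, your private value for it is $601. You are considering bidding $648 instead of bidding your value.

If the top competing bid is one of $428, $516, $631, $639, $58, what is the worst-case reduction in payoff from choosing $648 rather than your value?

$38

$428: same outcome either way → loss $0.
$516: same outcome either way → loss $0.
$631: truthful gives $0, deviation gives −$30 → loss $30.
$639: truthful gives $0, deviation gives −$38 → loss $38.
$58: same outcome either way → loss $0.
Maximum loss: $38.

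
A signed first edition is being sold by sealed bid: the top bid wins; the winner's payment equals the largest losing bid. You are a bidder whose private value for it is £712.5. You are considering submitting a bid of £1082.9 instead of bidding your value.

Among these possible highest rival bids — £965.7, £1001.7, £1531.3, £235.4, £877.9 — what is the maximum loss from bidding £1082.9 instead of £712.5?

£965.7: truthful gives £0, deviation gives −£253.2 → loss £253.2.
£1001.7: truthful gives £0, deviation gives −£289.2 → loss £289.2.
£1531.3: same outcome either way → loss £0.
£235.4: same outcome either way → loss £0.
£877.9: truthful gives £0, deviation gives −£165.4 → loss £165.4.
Maximum loss: £289.2.

£289.2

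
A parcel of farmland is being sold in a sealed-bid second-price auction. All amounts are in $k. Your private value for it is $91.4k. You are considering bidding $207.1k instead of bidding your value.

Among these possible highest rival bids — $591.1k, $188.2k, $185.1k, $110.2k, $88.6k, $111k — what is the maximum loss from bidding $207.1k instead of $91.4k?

$591.1k: same outcome either way → loss $0k.
$188.2k: truthful gives $0k, deviation gives −$96.8k → loss $96.8k.
$185.1k: truthful gives $0k, deviation gives −$93.7k → loss $93.7k.
$110.2k: truthful gives $0k, deviation gives −$18.8k → loss $18.8k.
$88.6k: same outcome either way → loss $0k.
$111k: truthful gives $0k, deviation gives −$19.6k → loss $19.6k.
Maximum loss: $96.8k.

$96.8k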